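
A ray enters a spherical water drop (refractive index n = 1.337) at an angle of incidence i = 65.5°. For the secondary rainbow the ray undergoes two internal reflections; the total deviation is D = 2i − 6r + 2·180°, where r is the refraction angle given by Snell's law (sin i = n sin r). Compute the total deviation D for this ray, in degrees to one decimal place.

sin r = sin 65.5° / 1.337 = 0.9100/1.337 = 0.6806; r = 42.89°.
D = 2·65.5° − 6·42.89° + 2·180° = 131.00° − 257.34° + 360° = 233.66°.

233.7°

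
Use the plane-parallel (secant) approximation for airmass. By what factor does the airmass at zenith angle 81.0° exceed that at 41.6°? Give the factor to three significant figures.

X(81.0°)/X(41.6°) = sec 81.0° / sec 41.6° = cos 41.6° / cos 81.0° = 0.7478/0.1564 = 4.7803.

4.78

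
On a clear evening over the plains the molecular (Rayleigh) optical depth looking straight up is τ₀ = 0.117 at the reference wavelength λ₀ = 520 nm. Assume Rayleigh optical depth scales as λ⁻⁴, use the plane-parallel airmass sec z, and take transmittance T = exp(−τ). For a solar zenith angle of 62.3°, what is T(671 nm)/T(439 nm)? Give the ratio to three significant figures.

1.50

Airmass: sec 62.3° = 2.1513.
τ(671 nm) = 0.117 × (520/671)⁴ × 2.1513 = 0.117 × 0.3607 × 2.1513 = 0.0908.
τ(439 nm) = 0.117 × (520/439)⁴ × 2.1513 = 0.117 × 1.9686 × 2.1513 = 0.4955.
T(671)/T(439) = exp(τ_B − τ_A) = exp(0.4047) = 1.4989.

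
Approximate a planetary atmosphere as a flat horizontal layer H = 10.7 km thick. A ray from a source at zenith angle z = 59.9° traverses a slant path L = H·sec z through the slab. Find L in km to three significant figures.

21.3 km

sec z = 1/cos 59.9° = 1.9940.
L = 10.7 × 1.9940 = 21.336 km.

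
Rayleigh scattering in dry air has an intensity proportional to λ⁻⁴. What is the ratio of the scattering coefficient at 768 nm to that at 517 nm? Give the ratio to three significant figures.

Rayleigh scattering ∝ λ⁻⁴, so the ratio of coefficients is the inverse fourth power of the wavelength ratio.
σ(768)/σ(517) = (517/768)⁴ = (0.6732)⁴ = 0.2054.

0.205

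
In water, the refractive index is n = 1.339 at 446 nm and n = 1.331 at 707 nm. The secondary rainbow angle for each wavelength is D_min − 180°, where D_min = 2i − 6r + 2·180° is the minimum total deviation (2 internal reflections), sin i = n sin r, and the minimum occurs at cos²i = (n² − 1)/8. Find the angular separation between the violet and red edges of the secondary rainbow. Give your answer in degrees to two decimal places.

2.09°

At 446 nm (n = 1.339): cos²i = 0.09912 → i = 71.650°, r = 45.141°, D_min = 232.451°, rainbow angle = 52.451°.
At 707 nm (n = 1.331): cos²i = 0.09645 → i = 71.907°, r = 45.575°, D_min = 230.365°, rainbow angle = 50.365°.
Angular width = |52.451° − 50.365°| = 2.086°.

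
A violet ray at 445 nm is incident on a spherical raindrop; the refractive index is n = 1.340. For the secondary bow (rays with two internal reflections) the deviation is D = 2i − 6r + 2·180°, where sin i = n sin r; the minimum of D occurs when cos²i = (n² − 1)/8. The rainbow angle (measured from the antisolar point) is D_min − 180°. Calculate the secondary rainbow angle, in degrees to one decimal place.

52.7°

cos²i = (1.79560 − 1)/8 = 0.09945; i = arccos(0.31536) = 71.618°.
sin r = sin 71.618°/1.340 = 0.70819; r = 45.088°.
D_min = 2·71.618° − 6·45.088° + 360° = 232.709°.
Rainbow angle = D_min − 180° = 52.709°.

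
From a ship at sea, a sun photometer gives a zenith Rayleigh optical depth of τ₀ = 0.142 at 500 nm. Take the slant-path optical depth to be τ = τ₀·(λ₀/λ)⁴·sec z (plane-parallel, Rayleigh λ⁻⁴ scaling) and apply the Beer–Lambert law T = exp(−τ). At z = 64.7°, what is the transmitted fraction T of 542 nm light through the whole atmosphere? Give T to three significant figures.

0.786

sec 64.7° = 2.3400.
τ = 0.142 × (500/542)⁴ × 2.3400 = 0.142 × 0.7242 × 2.3400 = 0.2406.
T = exp(−0.2406) = 0.7861.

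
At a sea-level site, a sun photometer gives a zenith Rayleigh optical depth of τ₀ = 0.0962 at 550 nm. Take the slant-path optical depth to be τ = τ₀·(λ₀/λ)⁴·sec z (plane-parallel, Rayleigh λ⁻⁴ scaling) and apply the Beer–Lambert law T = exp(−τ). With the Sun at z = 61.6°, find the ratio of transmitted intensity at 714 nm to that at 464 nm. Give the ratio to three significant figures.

Airmass: sec 61.6° = 2.1025.
τ(714 nm) = 0.0962 × (550/714)⁴ × 2.1025 = 0.0962 × 0.3521 × 2.1025 = 0.0712.
τ(464 nm) = 0.0962 × (550/464)⁴ × 2.1025 = 0.0962 × 1.9741 × 2.1025 = 0.3993.
T(714)/T(464) = exp(τ_B − τ_A) = exp(0.3281) = 1.3883.

1.39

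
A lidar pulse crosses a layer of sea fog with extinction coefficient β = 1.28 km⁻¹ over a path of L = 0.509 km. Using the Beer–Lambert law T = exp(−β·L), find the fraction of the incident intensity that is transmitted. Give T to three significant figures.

0.521

τ = β·L = 1.28 × 0.509 = 0.6515.
T = exp(−0.6515) = 0.5213.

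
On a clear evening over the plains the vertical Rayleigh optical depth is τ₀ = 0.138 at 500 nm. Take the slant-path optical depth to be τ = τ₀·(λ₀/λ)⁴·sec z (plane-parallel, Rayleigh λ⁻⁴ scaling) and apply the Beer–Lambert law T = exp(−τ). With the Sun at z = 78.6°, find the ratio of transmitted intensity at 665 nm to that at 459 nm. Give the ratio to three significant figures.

Airmass: sec 78.6° = 5.0593.
τ(665 nm) = 0.138 × (500/665)⁴ × 5.0593 = 0.138 × 0.3196 × 5.0593 = 0.2231.
τ(459 nm) = 0.138 × (500/459)⁴ × 5.0593 = 0.138 × 1.4081 × 5.0593 = 0.9831.
T(665)/T(459) = exp(τ_B − τ_A) = exp(0.7600) = 2.1382.

2.14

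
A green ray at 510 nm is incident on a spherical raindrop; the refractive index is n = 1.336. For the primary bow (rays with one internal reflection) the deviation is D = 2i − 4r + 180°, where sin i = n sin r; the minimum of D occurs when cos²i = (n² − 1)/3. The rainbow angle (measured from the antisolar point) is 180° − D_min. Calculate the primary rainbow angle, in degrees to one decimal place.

cos²i = (1.78490 − 1)/3 = 0.26163; i = arccos(0.51150) = 59.236°.
sin r = sin 59.236°/1.336 = 0.64318; r = 40.029°.
D_min = 2·59.236° − 4·40.029° + 180° = 138.356°.
Rainbow angle = 180° − D_min = 41.644°.

41.6°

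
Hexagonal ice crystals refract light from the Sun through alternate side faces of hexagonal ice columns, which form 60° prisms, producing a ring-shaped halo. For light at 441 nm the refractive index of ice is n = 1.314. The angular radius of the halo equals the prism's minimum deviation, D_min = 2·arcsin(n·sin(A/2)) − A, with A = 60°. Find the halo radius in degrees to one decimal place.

22.1°

n·sin(A/2) = 1.314 × sin 30° = 1.314 × 0.5000 = 0.6570.
D_min = 2·arcsin(0.6570) − 60° = 2 × 41.071° − 60° = 22.143°.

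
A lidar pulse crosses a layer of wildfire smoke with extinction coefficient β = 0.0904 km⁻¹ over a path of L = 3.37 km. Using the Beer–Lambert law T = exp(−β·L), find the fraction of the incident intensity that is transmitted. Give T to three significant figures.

τ = β·L = 0.0904 × 3.37 = 0.3046.
T = exp(−0.3046) = 0.7374.

0.737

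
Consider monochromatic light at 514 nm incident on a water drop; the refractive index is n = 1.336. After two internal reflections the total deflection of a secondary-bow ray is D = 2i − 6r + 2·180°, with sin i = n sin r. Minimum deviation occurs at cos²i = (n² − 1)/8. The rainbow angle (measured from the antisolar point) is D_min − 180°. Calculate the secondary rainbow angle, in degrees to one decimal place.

51.7°

cos²i = (1.78490 − 1)/8 = 0.09811; i = arccos(0.31323) = 71.746°.
sin r = sin 71.746°/1.336 = 0.71084; r = 45.303°.
D_min = 2·71.746° − 6·45.303° + 360° = 231.674°.
Rainbow angle = D_min − 180° = 51.674°.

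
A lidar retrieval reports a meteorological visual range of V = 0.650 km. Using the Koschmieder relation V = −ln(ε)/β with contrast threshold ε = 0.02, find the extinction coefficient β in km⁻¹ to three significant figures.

6.02 km⁻¹

β = −ln(0.02) / V = 3.912 / 0.650 = 6.0185 km⁻¹.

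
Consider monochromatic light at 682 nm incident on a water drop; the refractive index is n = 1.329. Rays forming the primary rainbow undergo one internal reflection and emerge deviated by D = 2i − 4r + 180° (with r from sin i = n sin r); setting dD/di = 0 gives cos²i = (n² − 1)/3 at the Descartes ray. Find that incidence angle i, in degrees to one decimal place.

cos²i = (1.329² − 1)/3 = (1.76624 − 1)/3 = 0.25541.
cos i = 0.50538, so i = 59.643°.

59.6°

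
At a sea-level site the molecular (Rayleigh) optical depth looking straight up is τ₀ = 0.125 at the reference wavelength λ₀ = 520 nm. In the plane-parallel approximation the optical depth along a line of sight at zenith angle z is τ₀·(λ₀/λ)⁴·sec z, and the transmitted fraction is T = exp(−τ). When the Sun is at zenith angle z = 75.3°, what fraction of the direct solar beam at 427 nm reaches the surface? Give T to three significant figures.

0.338

sec 75.3° = 3.9408.
τ = 0.125 × (520/427)⁴ × 3.9408 = 0.125 × 2.1994 × 3.9408 = 1.0834.
T = exp(−1.0834) = 0.3384.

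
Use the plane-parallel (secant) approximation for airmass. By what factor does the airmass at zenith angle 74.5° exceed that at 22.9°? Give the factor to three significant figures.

X(74.5°)/X(22.9°) = sec 74.5° / sec 22.9° = cos 22.9° / cos 74.5° = 0.9212/0.2672 = 3.4471.

3.45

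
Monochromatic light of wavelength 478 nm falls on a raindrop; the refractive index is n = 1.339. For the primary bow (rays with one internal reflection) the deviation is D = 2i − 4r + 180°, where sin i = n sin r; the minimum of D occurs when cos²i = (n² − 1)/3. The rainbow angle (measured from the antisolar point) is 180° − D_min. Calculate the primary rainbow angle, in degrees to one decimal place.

41.2°

cos²i = (1.79292 − 1)/3 = 0.26431; i = arccos(0.51411) = 59.062°.
sin r = sin 59.062°/1.339 = 0.64057; r = 39.834°.
D_min = 2·59.062° − 4·39.834° + 180° = 138.786°.
Rainbow angle = 180° − D_min = 41.214°.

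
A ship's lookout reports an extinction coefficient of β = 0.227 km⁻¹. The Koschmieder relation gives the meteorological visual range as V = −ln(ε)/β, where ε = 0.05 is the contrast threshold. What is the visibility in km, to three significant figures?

V = −ln(0.05) / 0.227 = 2.996 / 0.227 = 13.1971 km.

13.2 km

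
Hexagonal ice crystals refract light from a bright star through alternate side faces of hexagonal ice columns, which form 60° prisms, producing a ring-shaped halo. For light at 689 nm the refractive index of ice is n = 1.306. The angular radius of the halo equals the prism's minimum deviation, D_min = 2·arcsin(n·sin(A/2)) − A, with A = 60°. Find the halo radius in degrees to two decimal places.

21.54°

n·sin(A/2) = 1.306 × sin 30° = 1.306 × 0.5000 = 0.6530.
D_min = 2·arcsin(0.6530) − 60° = 2 × 40.768° − 60° = 21.536°.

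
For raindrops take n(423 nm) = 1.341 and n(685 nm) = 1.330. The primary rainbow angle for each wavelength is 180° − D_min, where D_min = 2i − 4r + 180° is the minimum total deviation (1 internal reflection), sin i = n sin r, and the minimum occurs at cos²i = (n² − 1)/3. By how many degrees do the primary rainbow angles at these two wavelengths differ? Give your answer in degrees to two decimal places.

1.59°

At 423 nm (n = 1.341): cos²i = 0.26609 → i = 58.946°, r = 39.705°, D_min = 139.071°, rainbow angle = 40.929°.
At 685 nm (n = 1.330): cos²i = 0.25630 → i = 59.585°, r = 40.422°, D_min = 137.484°, rainbow angle = 42.516°.
Angular width = |40.929° − 42.516°| = 1.588°.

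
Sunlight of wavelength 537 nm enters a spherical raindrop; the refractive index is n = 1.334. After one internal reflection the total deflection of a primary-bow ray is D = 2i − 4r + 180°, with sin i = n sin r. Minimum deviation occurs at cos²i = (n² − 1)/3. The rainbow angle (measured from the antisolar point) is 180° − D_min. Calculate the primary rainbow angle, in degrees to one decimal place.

cos²i = (1.77956 − 1)/3 = 0.25985; i = arccos(0.50976) = 59.352°.
sin r = sin 59.352°/1.334 = 0.64492; r = 40.159°.
D_min = 2·59.352° − 4·40.159° + 180° = 138.067°.
Rainbow angle = 180° − D_min = 41.933°.

41.9°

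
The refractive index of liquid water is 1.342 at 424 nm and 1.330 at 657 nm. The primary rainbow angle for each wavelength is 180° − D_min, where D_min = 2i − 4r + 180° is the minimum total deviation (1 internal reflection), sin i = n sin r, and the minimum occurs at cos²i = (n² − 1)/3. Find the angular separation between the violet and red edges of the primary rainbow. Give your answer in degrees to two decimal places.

1.73°

At 424 nm (n = 1.342): cos²i = 0.26699 → i = 58.888°, r = 39.641°, D_min = 139.213°, rainbow angle = 40.787°.
At 657 nm (n = 1.330): cos²i = 0.25630 → i = 59.585°, r = 40.422°, D_min = 137.484°, rainbow angle = 42.516°.
Angular width = |40.787° − 42.516°| = 1.729°.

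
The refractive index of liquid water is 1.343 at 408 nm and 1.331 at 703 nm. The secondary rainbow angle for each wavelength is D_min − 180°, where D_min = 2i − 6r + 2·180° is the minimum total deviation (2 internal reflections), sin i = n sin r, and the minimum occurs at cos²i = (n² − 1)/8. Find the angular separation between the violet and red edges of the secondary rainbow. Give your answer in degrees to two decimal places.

At 408 nm (n = 1.343): cos²i = 0.10046 → i = 71.522°, r = 44.928°, D_min = 233.478°, rainbow angle = 53.478°.
At 703 nm (n = 1.331): cos²i = 0.09645 → i = 71.907°, r = 45.575°, D_min = 230.365°, rainbow angle = 50.365°.
Angular width = |53.478° − 50.365°| = 3.113°.

3.11°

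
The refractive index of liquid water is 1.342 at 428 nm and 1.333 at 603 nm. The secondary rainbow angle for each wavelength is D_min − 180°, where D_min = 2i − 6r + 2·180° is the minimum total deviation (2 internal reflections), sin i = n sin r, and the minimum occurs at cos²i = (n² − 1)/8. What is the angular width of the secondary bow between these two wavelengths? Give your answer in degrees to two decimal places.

At 428 nm (n = 1.342): cos²i = 0.10012 → i = 71.554°, r = 44.981°, D_min = 233.222°, rainbow angle = 53.222°.
At 603 nm (n = 1.333): cos²i = 0.09711 → i = 71.843°, r = 45.466°, D_min = 230.891°, rainbow angle = 50.891°.
Angular width = |53.222° − 50.891°| = 2.331°.

2.33°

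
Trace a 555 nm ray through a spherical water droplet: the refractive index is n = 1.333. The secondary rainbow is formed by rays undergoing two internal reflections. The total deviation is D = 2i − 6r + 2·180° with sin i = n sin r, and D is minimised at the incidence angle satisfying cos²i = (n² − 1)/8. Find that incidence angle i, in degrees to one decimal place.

cos²i = (1.333² − 1)/8 = (1.77689 − 1)/8 = 0.09711.
cos i = 0.31163, so i = 71.843°.

71.8°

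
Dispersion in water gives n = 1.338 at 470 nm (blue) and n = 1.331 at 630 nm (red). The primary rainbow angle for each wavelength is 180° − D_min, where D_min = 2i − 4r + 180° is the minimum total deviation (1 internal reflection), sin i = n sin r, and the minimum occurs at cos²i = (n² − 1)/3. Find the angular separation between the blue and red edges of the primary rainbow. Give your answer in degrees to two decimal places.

At 470 nm (n = 1.338): cos²i = 0.26341 → i = 59.120°, r = 39.899°, D_min = 138.643°, rainbow angle = 41.357°.
At 630 nm (n = 1.331): cos²i = 0.25719 → i = 59.527°, r = 40.356°, D_min = 137.630°, rainbow angle = 42.370°.
Angular width = |41.357° − 42.370°| = 1.013°.

1.01°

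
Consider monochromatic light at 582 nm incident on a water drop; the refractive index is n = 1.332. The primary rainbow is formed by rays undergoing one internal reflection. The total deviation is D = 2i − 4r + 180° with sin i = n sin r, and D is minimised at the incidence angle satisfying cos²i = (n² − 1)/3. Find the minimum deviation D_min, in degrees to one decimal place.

137.8°

cos²i = (1.77422 − 1)/3 = 0.25807; i = arccos(0.50801) = 59.469°.
sin r = sin 59.469°/1.332 = 0.64666; r = 40.290°.
D_min = 2·59.469° − 4·40.290° + 180° = 137.776°.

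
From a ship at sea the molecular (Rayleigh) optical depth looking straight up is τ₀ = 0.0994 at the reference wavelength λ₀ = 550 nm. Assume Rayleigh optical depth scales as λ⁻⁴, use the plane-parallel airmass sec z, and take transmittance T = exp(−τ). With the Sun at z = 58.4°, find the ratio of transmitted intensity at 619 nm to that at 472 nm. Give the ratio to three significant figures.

Airmass: sec 58.4° = 1.9084.
τ(619 nm) = 0.0994 × (550/619)⁴ × 1.9084 = 0.0994 × 0.6233 × 1.9084 = 0.1182.
τ(472 nm) = 0.0994 × (550/472)⁴ × 1.9084 = 0.0994 × 1.8437 × 1.9084 = 0.3497.
T(619)/T(472) = exp(τ_B − τ_A) = exp(0.2315) = 1.2605.

1.26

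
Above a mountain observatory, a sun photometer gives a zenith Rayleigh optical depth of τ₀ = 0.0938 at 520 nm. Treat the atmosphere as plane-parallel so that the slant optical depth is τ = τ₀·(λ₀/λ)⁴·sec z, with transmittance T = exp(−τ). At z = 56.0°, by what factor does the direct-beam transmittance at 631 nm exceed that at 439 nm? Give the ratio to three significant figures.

1.29

Airmass: sec 56.0° = 1.7883.
τ(631 nm) = 0.0938 × (520/631)⁴ × 1.7883 = 0.0938 × 0.4612 × 1.7883 = 0.0774.
τ(439 nm) = 0.0938 × (520/439)⁴ × 1.7883 = 0.0938 × 1.9686 × 1.7883 = 0.3302.
T(631)/T(439) = exp(τ_B − τ_A) = exp(0.2529) = 1.2877.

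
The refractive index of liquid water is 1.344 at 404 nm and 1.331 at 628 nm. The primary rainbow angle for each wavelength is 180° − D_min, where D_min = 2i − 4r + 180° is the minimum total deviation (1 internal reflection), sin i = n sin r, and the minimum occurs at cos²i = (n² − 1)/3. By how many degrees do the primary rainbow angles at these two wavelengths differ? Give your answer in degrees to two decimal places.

1.86°

At 404 nm (n = 1.344): cos²i = 0.26878 → i = 58.772°, r = 39.512°, D_min = 139.495°, rainbow angle = 40.505°.
At 628 nm (n = 1.331): cos²i = 0.25719 → i = 59.527°, r = 40.356°, D_min = 137.630°, rainbow angle = 42.370°.
Angular width = |40.505° − 42.370°| = 1.865°.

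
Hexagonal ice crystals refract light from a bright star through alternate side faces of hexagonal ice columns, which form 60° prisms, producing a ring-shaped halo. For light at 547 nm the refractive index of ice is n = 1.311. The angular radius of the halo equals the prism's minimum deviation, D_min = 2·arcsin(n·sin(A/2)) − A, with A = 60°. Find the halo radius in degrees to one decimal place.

n·sin(A/2) = 1.311 × sin 30° = 1.311 × 0.5000 = 0.6555.
D_min = 2·arcsin(0.6555) − 60° = 2 × 40.958° − 60° = 21.915°.

21.9°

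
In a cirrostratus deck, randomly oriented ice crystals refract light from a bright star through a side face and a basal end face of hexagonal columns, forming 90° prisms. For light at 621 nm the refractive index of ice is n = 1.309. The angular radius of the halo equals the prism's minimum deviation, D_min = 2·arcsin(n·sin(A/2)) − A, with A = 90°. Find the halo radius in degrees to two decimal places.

45.52°

n·sin(A/2) = 1.309 × sin 45° = 1.309 × 0.7071 = 0.9256.
D_min = 2·arcsin(0.9256) − 90° = 2 × 67.759° − 90° = 45.519°.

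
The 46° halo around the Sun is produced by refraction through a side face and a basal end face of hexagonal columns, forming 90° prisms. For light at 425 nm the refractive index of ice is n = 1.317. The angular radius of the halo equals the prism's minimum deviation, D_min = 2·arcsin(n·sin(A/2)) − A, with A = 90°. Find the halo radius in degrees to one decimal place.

47.3°

n·sin(A/2) = 1.317 × sin 45° = 1.317 × 0.7071 = 0.9313.
D_min = 2·arcsin(0.9313) − 90° = 2 × 68.632° − 90° = 47.264°.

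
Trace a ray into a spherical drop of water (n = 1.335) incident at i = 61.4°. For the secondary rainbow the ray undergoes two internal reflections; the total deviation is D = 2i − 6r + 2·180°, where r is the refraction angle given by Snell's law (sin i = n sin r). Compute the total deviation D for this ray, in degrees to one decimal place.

sin r = sin 61.4° / 1.335 = 0.8780/1.335 = 0.6577; r = 41.12°.
D = 2·61.4° − 6·41.12° + 2·180° = 122.80° − 246.73° + 360° = 236.07°.

236.1°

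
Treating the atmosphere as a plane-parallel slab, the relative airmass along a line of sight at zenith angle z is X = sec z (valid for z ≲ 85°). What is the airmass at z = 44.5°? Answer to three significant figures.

X = sec z = 1/cos 44.5° = 1/0.7133 = 1.4020.

1.40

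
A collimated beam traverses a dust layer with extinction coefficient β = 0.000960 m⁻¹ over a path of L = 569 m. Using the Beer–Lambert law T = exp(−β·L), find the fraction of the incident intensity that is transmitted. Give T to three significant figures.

0.579

τ = β·L = 0.000960 × 569 = 0.5462.
T = exp(−0.5462) = 0.5791.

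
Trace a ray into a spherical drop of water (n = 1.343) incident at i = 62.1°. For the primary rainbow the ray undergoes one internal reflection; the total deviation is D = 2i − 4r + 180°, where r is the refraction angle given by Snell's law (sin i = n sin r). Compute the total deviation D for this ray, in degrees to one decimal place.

sin r = sin 62.1° / 1.343 = 0.8838/1.343 = 0.6581; r = 41.15°.
D = 2·62.1° − 4·41.15° + 180° = 124.20° − 164.61° + 180° = 139.59°.

139.6°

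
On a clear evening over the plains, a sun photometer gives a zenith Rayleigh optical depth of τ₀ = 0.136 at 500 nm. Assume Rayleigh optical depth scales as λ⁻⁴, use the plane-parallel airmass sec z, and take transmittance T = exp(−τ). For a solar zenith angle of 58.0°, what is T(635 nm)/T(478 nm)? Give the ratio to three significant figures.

Airmass: sec 58.0° = 1.8871.
τ(635 nm) = 0.136 × (500/635)⁴ × 1.8871 = 0.136 × 0.3844 × 1.8871 = 0.0987.
τ(478 nm) = 0.136 × (500/478)⁴ × 1.8871 = 0.136 × 1.1972 × 1.8871 = 0.3073.
T(635)/T(478) = exp(τ_B − τ_A) = exp(0.2086) = 1.2320.

1.23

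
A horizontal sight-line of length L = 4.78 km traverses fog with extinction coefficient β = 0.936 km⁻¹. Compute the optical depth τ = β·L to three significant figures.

4.47

τ = β·L = 0.936 × 4.78 = 4.4741.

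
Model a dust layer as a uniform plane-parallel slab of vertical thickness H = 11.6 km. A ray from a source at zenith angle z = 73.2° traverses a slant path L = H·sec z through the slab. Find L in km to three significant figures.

sec z = 1/cos 73.2° = 3.4598.
L = 11.6 × 3.4598 = 40.134 km.

40.1 km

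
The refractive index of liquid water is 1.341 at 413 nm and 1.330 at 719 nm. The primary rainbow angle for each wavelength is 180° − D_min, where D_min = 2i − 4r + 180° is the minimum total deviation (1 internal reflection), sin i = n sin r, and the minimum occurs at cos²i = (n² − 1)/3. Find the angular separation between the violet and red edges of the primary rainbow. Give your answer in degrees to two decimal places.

At 413 nm (n = 1.341): cos²i = 0.26609 → i = 58.946°, r = 39.705°, D_min = 139.071°, rainbow angle = 40.929°.
At 719 nm (n = 1.330): cos²i = 0.25630 → i = 59.585°, r = 40.422°, D_min = 137.484°, rainbow angle = 42.516°.
Angular width = |40.929° − 42.516°| = 1.588°.

1.59°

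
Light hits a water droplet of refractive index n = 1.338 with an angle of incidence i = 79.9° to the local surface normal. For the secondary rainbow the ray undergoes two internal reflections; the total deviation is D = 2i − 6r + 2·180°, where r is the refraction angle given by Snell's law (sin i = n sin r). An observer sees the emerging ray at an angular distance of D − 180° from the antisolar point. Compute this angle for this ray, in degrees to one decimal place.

sin r = sin 79.9° / 1.338 = 0.9845/1.338 = 0.7358; r = 47.38°.
D = 2·79.9° − 6·47.38° + 2·180° = 159.80° − 284.25° + 360° = 235.55°.
Angle from antisolar point = D − 180° = 55.55°.

55.5°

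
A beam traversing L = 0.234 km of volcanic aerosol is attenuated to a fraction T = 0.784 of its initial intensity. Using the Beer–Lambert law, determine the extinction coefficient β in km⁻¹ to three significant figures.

1.04 km⁻¹

Beer–Lambert: T = exp(−βL) ⇒ β = −ln(T)/L = −ln(0.784)/0.234 = 0.2433/0.234 = 1.04 km⁻¹.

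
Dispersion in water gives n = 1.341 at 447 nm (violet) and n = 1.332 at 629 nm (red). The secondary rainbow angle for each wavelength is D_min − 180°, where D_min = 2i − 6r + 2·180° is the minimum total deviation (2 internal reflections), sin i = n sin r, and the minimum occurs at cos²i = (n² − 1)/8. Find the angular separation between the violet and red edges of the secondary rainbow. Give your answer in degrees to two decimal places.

At 447 nm (n = 1.341): cos²i = 0.09979 → i = 71.586°, r = 45.034°, D_min = 232.966°, rainbow angle = 52.966°.
At 629 nm (n = 1.332): cos²i = 0.09678 → i = 71.875°, r = 45.520°, D_min = 230.628°, rainbow angle = 50.628°.
Angular width = |52.966° − 50.628°| = 2.337°.

2.34°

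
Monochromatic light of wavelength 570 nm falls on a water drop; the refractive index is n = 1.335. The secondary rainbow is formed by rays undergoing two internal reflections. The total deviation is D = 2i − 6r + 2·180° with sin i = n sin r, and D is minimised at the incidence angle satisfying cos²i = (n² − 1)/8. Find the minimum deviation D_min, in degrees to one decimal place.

cos²i = (1.78222 − 1)/8 = 0.09778; i = arccos(0.31269) = 71.778°.
sin r = sin 71.778°/1.335 = 0.71150; r = 45.357°.
D_min = 2·71.778° − 6·45.357° + 360° = 231.414°.

231.4°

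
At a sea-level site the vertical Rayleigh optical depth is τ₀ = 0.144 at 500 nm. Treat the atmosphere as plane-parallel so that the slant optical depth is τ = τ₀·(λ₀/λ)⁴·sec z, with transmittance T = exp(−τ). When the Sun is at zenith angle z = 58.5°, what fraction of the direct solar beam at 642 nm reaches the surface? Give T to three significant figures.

sec 58.5° = 1.9139.
τ = 0.144 × (500/642)⁴ × 1.9139 = 0.144 × 0.3679 × 1.9139 = 0.1014.
T = exp(−0.1014) = 0.9036.

0.904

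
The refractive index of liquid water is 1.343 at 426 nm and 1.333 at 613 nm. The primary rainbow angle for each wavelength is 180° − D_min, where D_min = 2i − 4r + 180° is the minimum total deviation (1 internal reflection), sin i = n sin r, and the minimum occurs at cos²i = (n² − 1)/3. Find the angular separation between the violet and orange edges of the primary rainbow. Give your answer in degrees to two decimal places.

At 426 nm (n = 1.343): cos²i = 0.26788 → i = 58.830°, r = 39.577°, D_min = 139.354°, rainbow angle = 40.646°.
At 613 nm (n = 1.333): cos²i = 0.25896 → i = 59.410°, r = 40.225°, D_min = 137.922°, rainbow angle = 42.078°.
Angular width = |40.646° − 42.078°| = 1.432°.

1.43°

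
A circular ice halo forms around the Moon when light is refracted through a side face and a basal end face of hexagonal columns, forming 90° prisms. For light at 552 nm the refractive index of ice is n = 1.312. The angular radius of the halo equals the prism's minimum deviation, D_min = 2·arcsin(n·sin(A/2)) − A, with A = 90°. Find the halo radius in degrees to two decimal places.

46.17°

n·sin(A/2) = 1.312 × sin 45° = 1.312 × 0.7071 = 0.9277.
D_min = 2·arcsin(0.9277) − 90° = 2 × 68.083° − 90° = 46.166°.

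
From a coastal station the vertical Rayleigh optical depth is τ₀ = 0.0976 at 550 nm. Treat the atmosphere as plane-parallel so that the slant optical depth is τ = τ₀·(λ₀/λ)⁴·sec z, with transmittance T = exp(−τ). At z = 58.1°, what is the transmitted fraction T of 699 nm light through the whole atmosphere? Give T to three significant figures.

0.932

sec 58.1° = 1.8924.
τ = 0.0976 × (550/699)⁴ × 1.8924 = 0.0976 × 0.3833 × 1.8924 = 0.0708.
T = exp(−0.0708) = 0.9317.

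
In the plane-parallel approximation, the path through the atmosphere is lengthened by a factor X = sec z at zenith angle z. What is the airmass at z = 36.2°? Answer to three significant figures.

X = sec z = 1/cos 36.2° = 1/0.8070 = 1.2392.

1.24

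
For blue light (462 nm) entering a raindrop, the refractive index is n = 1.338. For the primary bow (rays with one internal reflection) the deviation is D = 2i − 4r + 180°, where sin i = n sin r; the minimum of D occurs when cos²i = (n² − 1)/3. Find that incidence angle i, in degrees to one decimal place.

59.1°

cos²i = (1.338² − 1)/3 = (1.79024 − 1)/3 = 0.26341.
cos i = 0.51324, so i = 59.120°.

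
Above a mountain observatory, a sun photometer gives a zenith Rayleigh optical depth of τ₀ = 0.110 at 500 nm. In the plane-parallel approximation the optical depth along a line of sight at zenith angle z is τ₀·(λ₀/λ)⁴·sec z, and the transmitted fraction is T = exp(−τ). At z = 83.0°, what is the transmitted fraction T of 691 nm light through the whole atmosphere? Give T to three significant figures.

0.781

sec 83.0° = 8.2055.
τ = 0.110 × (500/691)⁴ × 8.2055 = 0.110 × 0.2741 × 8.2055 = 0.2474.
T = exp(−0.2474) = 0.7808.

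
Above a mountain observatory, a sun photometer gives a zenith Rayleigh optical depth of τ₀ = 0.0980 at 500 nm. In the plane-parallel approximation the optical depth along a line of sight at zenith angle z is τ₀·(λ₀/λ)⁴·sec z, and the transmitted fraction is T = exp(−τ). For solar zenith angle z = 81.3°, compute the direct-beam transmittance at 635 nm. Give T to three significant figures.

0.780

sec 81.3° = 6.6111.
τ = 0.0980 × (500/635)⁴ × 6.6111 = 0.0980 × 0.3844 × 6.6111 = 0.2490.
T = exp(−0.2490) = 0.7795.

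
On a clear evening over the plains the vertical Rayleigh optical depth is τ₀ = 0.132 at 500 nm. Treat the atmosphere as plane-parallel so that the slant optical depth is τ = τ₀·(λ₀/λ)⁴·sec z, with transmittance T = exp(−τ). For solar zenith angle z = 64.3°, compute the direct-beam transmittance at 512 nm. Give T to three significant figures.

0.758

sec 64.3° = 2.3060.
τ = 0.132 × (500/512)⁴ × 2.3060 = 0.132 × 0.9095 × 2.3060 = 0.2768.
T = exp(−0.2768) = 0.7582.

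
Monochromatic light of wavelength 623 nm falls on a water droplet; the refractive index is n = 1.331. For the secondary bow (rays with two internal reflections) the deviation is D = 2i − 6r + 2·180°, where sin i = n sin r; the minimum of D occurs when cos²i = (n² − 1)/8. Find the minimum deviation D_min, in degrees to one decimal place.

cos²i = (1.77156 − 1)/8 = 0.09645; i = arccos(0.31056) = 71.907°.
sin r = sin 71.907°/1.331 = 0.71417; r = 45.575°.
D_min = 2·71.907° − 6·45.575° + 360° = 230.365°.

230.4°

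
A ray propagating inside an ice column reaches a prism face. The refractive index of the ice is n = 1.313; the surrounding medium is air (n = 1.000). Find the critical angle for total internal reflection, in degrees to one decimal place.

49.6°

sin θ_c = n_air / n = 1.000 / 1.313 = 0.7616.
θ_c = arcsin(0.7616) = 49.61°.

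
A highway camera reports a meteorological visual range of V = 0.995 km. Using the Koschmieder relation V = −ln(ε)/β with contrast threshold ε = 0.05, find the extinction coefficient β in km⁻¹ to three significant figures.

3.01 km⁻¹

β = −ln(0.05) / V = 2.996 / 0.995 = 3.0108 km⁻¹.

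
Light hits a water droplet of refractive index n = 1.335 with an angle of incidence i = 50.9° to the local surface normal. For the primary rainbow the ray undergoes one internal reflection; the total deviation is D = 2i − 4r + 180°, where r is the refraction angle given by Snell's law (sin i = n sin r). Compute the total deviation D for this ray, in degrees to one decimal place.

sin r = sin 50.9° / 1.335 = 0.7760/1.335 = 0.5813; r = 35.54°.
D = 2·50.9° − 4·35.54° + 180° = 101.80° − 142.17° + 180° = 139.63°.

139.6°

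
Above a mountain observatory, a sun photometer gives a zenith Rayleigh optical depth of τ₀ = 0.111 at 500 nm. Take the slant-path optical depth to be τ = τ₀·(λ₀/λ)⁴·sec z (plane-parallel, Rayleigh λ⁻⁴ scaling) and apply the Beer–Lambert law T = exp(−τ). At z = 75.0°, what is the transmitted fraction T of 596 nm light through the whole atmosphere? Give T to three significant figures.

sec 75.0° = 3.8637.
τ = 0.111 × (500/596)⁴ × 3.8637 = 0.111 × 0.4953 × 3.8637 = 0.2124.
T = exp(−0.2124) = 0.8086.

0.809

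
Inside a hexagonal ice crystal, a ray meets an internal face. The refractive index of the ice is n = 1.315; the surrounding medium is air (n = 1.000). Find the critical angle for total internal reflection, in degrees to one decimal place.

49.5°

sin θ_c = n_air / n = 1.000 / 1.315 = 0.7605.
θ_c = arcsin(0.7605) = 49.50°.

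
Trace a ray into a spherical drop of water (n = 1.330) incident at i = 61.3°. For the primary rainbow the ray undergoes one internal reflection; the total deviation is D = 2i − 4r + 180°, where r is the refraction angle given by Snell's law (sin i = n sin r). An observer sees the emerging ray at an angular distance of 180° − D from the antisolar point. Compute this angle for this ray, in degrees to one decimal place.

sin r = sin 61.3° / 1.330 = 0.8771/1.330 = 0.6595; r = 41.26°.
D = 2·61.3° − 4·41.26° + 180° = 122.60° − 165.05° + 180° = 137.55°.
Angle from antisolar point = 180° − D = 42.45°.

42.4°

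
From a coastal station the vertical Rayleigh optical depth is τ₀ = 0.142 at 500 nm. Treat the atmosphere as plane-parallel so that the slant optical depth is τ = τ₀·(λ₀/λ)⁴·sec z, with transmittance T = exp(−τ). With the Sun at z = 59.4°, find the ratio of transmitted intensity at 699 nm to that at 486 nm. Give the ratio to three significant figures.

1.27

Airmass: sec 59.4° = 1.9645.
τ(699 nm) = 0.142 × (500/699)⁴ × 1.9645 = 0.142 × 0.2618 × 1.9645 = 0.0730.
τ(486 nm) = 0.142 × (500/486)⁴ × 1.9645 = 0.142 × 1.1203 × 1.9645 = 0.3125.
T(699)/T(486) = exp(τ_B − τ_A) = exp(0.2395) = 1.2706.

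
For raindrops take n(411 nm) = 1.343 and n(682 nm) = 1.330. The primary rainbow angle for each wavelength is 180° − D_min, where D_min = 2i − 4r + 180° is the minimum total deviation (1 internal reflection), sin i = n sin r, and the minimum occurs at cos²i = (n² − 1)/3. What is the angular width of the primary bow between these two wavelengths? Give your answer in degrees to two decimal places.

At 411 nm (n = 1.343): cos²i = 0.26788 → i = 58.830°, r = 39.577°, D_min = 139.354°, rainbow angle = 40.646°.
At 682 nm (n = 1.330): cos²i = 0.25630 → i = 59.585°, r = 40.422°, D_min = 137.484°, rainbow angle = 42.516°.
Angular width = |40.646° − 42.516°| = 1.871°.

1.87°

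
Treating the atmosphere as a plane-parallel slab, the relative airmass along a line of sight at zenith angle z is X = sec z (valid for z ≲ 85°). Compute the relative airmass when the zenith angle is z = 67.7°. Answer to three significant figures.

2.64

X = sec z = 1/cos 67.7° = 1/0.3795 = 2.6354.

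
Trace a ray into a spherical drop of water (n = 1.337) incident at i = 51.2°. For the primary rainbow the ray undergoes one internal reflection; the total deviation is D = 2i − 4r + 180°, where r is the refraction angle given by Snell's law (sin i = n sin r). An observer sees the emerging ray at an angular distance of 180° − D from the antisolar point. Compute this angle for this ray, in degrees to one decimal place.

sin r = sin 51.2° / 1.337 = 0.7793/1.337 = 0.5829; r = 35.65°.
D = 2·51.2° − 4·35.65° + 180° = 102.40° − 142.62° + 180° = 139.78°.
Angle from antisolar point = 180° − D = 40.22°.

40.2°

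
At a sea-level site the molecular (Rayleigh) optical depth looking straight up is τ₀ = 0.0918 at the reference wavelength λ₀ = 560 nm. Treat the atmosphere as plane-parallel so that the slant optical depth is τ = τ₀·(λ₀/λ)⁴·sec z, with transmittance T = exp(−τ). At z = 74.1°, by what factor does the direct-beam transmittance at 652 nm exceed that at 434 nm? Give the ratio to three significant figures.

2.11

Airmass: sec 74.1° = 3.6502.
τ(652 nm) = 0.0918 × (560/652)⁴ × 3.6502 = 0.0918 × 0.5442 × 3.6502 = 0.1824.
τ(434 nm) = 0.0918 × (560/434)⁴ × 3.6502 = 0.0918 × 2.7720 × 3.6502 = 0.9289.
T(652)/T(434) = exp(τ_B − τ_A) = exp(0.7465) = 2.1096.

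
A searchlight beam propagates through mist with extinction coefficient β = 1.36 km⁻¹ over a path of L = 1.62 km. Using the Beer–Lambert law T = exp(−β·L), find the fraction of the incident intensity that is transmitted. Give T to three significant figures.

τ = β·L = 1.36 × 1.62 = 2.2032.
T = exp(−2.2032) = 0.1104.

0.110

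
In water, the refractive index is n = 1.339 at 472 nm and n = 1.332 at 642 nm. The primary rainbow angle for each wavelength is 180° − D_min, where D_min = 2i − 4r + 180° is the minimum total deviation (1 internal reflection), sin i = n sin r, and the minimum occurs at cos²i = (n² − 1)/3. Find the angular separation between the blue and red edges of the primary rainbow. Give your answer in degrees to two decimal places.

At 472 nm (n = 1.339): cos²i = 0.26431 → i = 59.062°, r = 39.834°, D_min = 138.786°, rainbow angle = 41.214°.
At 642 nm (n = 1.332): cos²i = 0.25807 → i = 59.469°, r = 40.290°, D_min = 137.776°, rainbow angle = 42.224°.
Angular width = |41.214° − 42.224°| = 1.010°.

1.01°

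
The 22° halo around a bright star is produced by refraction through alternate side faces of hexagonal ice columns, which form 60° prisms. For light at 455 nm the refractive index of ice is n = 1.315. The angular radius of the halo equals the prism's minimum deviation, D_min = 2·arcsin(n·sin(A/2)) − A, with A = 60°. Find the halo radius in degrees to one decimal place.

22.2°

n·sin(A/2) = 1.315 × sin 30° = 1.315 × 0.5000 = 0.6575.
D_min = 2·arcsin(0.6575) − 60° = 2 × 41.109° − 60° = 22.219°.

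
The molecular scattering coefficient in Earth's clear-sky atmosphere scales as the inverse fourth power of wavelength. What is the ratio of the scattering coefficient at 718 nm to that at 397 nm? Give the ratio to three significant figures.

Rayleigh scattering ∝ λ⁻⁴, so the ratio of coefficients is the inverse fourth power of the wavelength ratio.
σ(718)/σ(397) = (397/718)⁴ = (0.5529)⁴ = 0.09347.

0.0935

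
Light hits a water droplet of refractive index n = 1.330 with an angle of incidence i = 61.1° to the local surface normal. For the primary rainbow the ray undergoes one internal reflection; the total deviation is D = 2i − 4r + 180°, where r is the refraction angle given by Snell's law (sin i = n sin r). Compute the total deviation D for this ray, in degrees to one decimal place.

sin r = sin 61.1° / 1.330 = 0.8755/1.330 = 0.6582; r = 41.17°.
D = 2·61.1° − 4·41.17° + 180° = 122.20° − 164.66° + 180° = 137.54°.

137.5°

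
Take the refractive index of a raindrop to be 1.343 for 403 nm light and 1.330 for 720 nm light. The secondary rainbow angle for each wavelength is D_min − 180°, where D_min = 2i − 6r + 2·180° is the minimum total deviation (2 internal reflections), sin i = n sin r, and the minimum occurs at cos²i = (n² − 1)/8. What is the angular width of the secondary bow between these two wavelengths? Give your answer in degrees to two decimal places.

3.38°

At 403 nm (n = 1.343): cos²i = 0.10046 → i = 71.522°, r = 44.928°, D_min = 233.478°, rainbow angle = 53.478°.
At 720 nm (n = 1.330): cos²i = 0.09611 → i = 71.940°, r = 45.630°, D_min = 230.101°, rainbow angle = 50.101°.
Angular width = |53.478° − 50.101°| = 3.377°.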